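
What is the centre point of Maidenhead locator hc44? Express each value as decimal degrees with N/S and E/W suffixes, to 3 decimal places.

65.500° S, 31.000° W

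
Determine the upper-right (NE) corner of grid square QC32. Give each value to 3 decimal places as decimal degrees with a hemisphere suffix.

67.000° S, 148.000° E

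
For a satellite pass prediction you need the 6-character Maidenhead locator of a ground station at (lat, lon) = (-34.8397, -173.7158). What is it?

AF35dd

Offset from 180°W / 90°S: lon 6.2842°, lat 55.1603°.
Field: 6.2842/20 → 0 → A, 55.1603/10 → 5 → F; chars AF.
Square: 6.2842/2 → 3, 5.1603/1 → 5; chars 35.
Subsquare: 0.2842/0.0833333 → 3 → d, 0.1603/0.0416667 → 3 → d; chars dd.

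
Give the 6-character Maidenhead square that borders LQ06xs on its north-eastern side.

LQ16at

Longitude subsquare x = 23; +1 → 24, wraps to 0 = a, carry into square.
Longitude square 0; +1 → 1.
Latitude subsquare s = 18; +1 → 19 = t.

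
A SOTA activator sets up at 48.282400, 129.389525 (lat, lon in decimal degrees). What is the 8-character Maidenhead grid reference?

Shift to the Maidenhead origin (180°W, 90°S): lon 309.38952, lat 138.28240.
Field: lon ⌊309.38952/20⌋ = 15 → P; lat ⌊138.28240/10⌋ = 13 → N.
Square: lon ⌊9.38952/2⌋ = 4; lat ⌊8.28240/1⌋ = 8.
Subsquare: lon ⌊1.38952/0.0833333⌋ = 16 → q; lat ⌊0.28240/0.0416667⌋ = 6 → g.
Extended square: lon ⌊0.05619/0.00833333⌋ = 6; lat ⌊0.03240/0.00416667⌋ = 7.

PN48qg67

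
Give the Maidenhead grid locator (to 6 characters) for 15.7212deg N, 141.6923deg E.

QK05ur

Shift to the Maidenhead origin (180°W, 90°S): lon 321.6923, lat 105.7212.
Field: 321.6923/20 → 16 → Q, 105.7212/10 → 10 → K; chars QK.
Square: 1.6923/2 → 0, 5.7212/1 → 5; chars 05.
Subsquare: 1.6923/0.0833333 → 20 → u, 0.7212/0.0416667 → 17 → r; chars ur.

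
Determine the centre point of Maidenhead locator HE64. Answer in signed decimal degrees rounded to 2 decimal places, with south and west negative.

-45.50, -27.00

Field H=7, E=4: +7·20° lon, +4·10° lat → SW at lon -40°, lat -50°.
Square 6, 4: +6·2° lon, +4·1° lat → SW at lon -28°, lat -46°.
Cell spans 2° lon × 1° lat. Centre is SW corner plus half of each.
latitude -45.50, longitude -27.00.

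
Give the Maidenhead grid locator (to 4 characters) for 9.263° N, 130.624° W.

CJ49

Offset from 180°W / 90°S: lon 49.38°, lat 99.26°.
Field: 49.38/20 → 2 → C, 99.26/10 → 9 → J; chars CJ.
Square: 9.38/2 → 4, 9.26/1 → 9; chars 49.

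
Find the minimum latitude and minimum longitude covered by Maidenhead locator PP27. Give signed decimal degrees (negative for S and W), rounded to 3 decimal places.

Field P=15, P=15: +15·20° lon, +15·10° lat → SW at lon 120°, lat 60°.
Square 2, 7: +2·2° lon, +7·1° lat → SW at lon 124°, lat 67°.
latitude 67.000, longitude 124.000.

67.000, 124.000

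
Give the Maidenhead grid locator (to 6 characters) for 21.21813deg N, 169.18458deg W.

Shift to the Maidenhead origin (180°W, 90°S): lon 10.8154, lat 111.2181.
Field (20°×10°, letters A–R): 10.8154/20 → 0 → A, 111.2181/10 → 11 → L; chars AL.
Square (2°×1°, digits 0–9): 10.8154/2 → 5, 1.2181/1 → 1; chars 51.
Subsquare (5′×2.5′, letters a–x): 0.8154/0.0833333 → 9 → j, 0.2181/0.0416667 → 5 → f; chars jf.

AL51jf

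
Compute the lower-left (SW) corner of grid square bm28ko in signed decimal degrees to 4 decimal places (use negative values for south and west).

38.5833, -155.1667

Field B=1, M=12: +1·20° lon, +12·10° lat → SW at lon -160°, lat 30°.
Square 2, 8: +2·2° lon, +8·1° lat → SW at lon -156°, lat 38°.
Subsquare k=10, o=14: +10·0.0833333° lon, +14·0.0416667° lat → SW at lon -155.167°, lat 38.5833°.
latitude 38.5833, longitude -155.1667.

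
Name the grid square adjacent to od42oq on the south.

OD42op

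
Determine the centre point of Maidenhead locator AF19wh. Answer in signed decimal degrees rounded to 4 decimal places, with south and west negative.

Field A=0, F=5: +0·20° lon, +5·10° lat → SW at lon -180°, lat -40°.
Square 1, 9: +1·2° lon, +9·1° lat → SW at lon -178°, lat -31°.
Subsquare w=22, h=7: +22·0.0833333° lon, +7·0.0416667° lat → SW at lon -176.167°, lat -30.7083°.
Cell spans 0.0833333° lon × 0.0416667° lat. Centre is SW corner plus half of each.
latitude -30.6875, longitude -176.1250.

-30.6875, -176.1250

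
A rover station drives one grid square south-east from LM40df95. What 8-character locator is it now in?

LM40ef04

Longitude extended square 9; +1 → 10, wraps to 0, carry into subsquare.
Longitude subsquare d = 3; +1 → 4 = e.
Latitude extended square 5; −1 → 4.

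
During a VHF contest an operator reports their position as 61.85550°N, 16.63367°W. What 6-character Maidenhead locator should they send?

Offset from 180°W / 90°S: lon 163.3663°, lat 151.8555°.
Field (20°×10°, letters A–R): lon ⌊163.3663/20⌋ = 8 → I; lat ⌊151.8555/10⌋ = 15 → P.
Square (2°×1°, digits 0–9): lon ⌊3.3663/2⌋ = 1; lat ⌊1.8555/1⌋ = 1.
Subsquare (5′×2.5′, letters a–x): lon ⌊1.3663/0.0833333⌋ = 16 → q; lat ⌊0.8555/0.0416667⌋ = 20 → u.

IP11qu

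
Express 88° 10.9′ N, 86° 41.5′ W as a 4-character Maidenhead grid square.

ER68

Shift to the Maidenhead origin (180°W, 90°S): lon 93.31, lat 178.18.
Field (20°×10°, letters A–R): 93.31/20 → 4 → E, 178.18/10 → 17 → R; chars ER.
Square (2°×1°, digits 0–9): 13.31/2 → 6, 8.18/1 → 8; chars 68.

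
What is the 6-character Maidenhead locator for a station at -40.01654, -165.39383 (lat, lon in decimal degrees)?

Offset from 180°W / 90°S: lon 14.6062°, lat 49.9835°.
Field: 14.6062/20 → 0 → A, 49.9835/10 → 4 → E; chars AE.
Square: 14.6062/2 → 7, 9.9835/1 → 9; chars 79.
Subsquare: 0.6062/0.0833333 → 7 → h, 0.9835/0.0416667 → 23 → x; chars hx.

AE79hx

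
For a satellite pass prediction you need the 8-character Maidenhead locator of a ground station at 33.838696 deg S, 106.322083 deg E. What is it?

Offset from 180°W / 90°S: lon 286.32208°, lat 56.16130°.
Field (20°×10°, letters A–R): 286.32208/20 → 14 → O, 56.16130/10 → 5 → F; chars OF.
Square (2°×1°, digits 0–9): 6.32208/2 → 3, 6.16130/1 → 6; chars 36.
Subsquare (5′×2.5′, letters a–x): 0.32208/0.0833333 → 3 → d, 0.16130/0.0416667 → 3 → d; chars dd.
Extended square (30″×15″, digits 0–9): 0.07208/0.00833333 → 8, 0.03630/0.00416667 → 8; chars 88.

OF36dd88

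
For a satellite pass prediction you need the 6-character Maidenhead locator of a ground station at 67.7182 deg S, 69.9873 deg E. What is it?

MC42xg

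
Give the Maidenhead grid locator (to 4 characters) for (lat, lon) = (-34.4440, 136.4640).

PF85

Shift to the Maidenhead origin (180°W, 90°S): lon 316.46, lat 55.56.
Field (20°×10°, letters A–R): lon ⌊316.46/20⌋ = 15 → P; lat ⌊55.56/10⌋ = 5 → F.
Square (2°×1°, digits 0–9): lon ⌊16.46/2⌋ = 8; lat ⌊5.56/1⌋ = 5.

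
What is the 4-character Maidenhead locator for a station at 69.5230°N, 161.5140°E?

Add 180° to longitude and 90° to latitude: 341.51, 159.52.
Field (20°×10°, letters A–R): 341.51/20 → 17 → R, 159.52/10 → 15 → P; chars RP.
Square (2°×1°, digits 0–9): 1.51/2 → 0, 9.52/1 → 9; chars 09.

RP09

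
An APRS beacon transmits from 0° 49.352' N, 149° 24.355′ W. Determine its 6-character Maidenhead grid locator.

Shift to the Maidenhead origin (180°W, 90°S): lon 30.5941, lat 90.8225.
Field: 30.5941/20 → 1 → B, 90.8225/10 → 9 → J; chars BJ.
Square: 10.5941/2 → 5, 0.8225/1 → 0; chars 50.
Subsquare: 0.5941/0.0833333 → 7 → h, 0.8225/0.0416667 → 19 → t; chars ht.

BJ50ht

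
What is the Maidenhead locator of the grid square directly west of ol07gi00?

OL07fi90

Longitude extended square 0; −1 → -1, wraps to 9, carry into subsquare.
Longitude subsquare g = 6; −1 → 5 = f.
The latitude characters are unchanged.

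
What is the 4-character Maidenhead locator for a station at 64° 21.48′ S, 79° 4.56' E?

MC95

Shift to the Maidenhead origin (180°W, 90°S): lon 259.08, lat 25.64.
Field: 259.08/20 → 12 → M, 25.64/10 → 2 → C; chars MC.
Square: 19.08/2 → 9, 5.64/1 → 5; chars 95.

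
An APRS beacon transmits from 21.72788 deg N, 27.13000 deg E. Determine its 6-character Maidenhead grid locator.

KL31nr

Shift to the Maidenhead origin (180°W, 90°S): lon 207.1300, lat 111.7279.
Field: 207.1300/20 → 10 → K, 111.7279/10 → 11 → L; chars KL.
Square: 7.1300/2 → 3, 1.7279/1 → 1; chars 31.
Subsquare: 1.1300/0.0833333 → 13 → n, 0.7279/0.0416667 → 17 → r; chars nr.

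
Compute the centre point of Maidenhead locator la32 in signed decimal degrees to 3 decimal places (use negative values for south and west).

Field L=11, A=0: +11·20° lon, +0·10° lat → SW at lon 40°, lat -90°.
Square 3, 2: +3·2° lon, +2·1° lat → SW at lon 46°, lat -88°.
Cell spans 2° lon × 1° lat. Centre is SW corner plus half of each.
latitude -87.500, longitude 47.000.

-87.500, 47.000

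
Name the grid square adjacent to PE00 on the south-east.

Longitude square 0; +1 → 1.
Latitude square 0; −1 → -1, wraps to 9, carry into field.
Latitude field E = 4; −1 → 3 = D.

PD19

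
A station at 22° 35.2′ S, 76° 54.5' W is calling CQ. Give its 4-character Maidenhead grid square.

FG17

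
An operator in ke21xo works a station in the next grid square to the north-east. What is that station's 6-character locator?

Longitude subsquare x = 23; +1 → 24, wraps to 0 = a, carry into square.
Longitude square 2; +1 → 3.
Latitude subsquare o = 14; +1 → 15 = p.

KE31ap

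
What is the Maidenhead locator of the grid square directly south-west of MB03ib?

MB03ha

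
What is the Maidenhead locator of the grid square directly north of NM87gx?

NM88ga

Latitude subsquare x = 23; +1 → 24, wraps to 0 = a, carry into square.
Latitude square 7; +1 → 8.
The longitude characters are unchanged.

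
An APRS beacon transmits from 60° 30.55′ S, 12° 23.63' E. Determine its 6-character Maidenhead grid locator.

JC69el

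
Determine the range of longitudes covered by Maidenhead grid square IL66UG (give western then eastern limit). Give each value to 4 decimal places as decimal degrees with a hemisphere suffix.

6.3333° W, 6.2500° W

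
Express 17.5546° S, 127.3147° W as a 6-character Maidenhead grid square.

CH62ik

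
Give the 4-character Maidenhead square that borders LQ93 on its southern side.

LQ92

Latitude square 3; −1 → 2.
The longitude characters are unchanged.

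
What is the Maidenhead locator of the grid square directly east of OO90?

PO00

Longitude square 9; +1 → 10, wraps to 0, carry into field.
Longitude field O = 14; +1 → 15 = P.
The latitude characters are unchanged.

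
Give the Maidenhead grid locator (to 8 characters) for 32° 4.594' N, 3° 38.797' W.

IM82eb28

Offset from 180°W / 90°S: lon 176.35338°, lat 122.07657°.
Field (20°×10°, letters A–R): 176.35338/20 → 8 → I, 122.07657/10 → 12 → M; chars IM.
Square (2°×1°, digits 0–9): 16.35338/2 → 8, 2.07657/1 → 2; chars 82.
Subsquare (5′×2.5′, letters a–x): 0.35338/0.0833333 → 4 → e, 0.07657/0.0416667 → 1 → b; chars eb.
Extended square (30″×15″, digits 0–9): 0.02005/0.00833333 → 2, 0.03490/0.00416667 → 8; chars 28.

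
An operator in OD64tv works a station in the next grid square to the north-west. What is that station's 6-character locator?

OD64sw

Longitude subsquare t = 19; −1 → 18 = s.
Latitude subsquare v = 21; +1 → 22 = w.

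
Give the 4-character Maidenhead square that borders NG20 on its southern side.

Latitude square 0; −1 → -1, wraps to 9, carry into field.
Latitude field G = 6; −1 → 5 = F.
The longitude characters are unchanged.

NF29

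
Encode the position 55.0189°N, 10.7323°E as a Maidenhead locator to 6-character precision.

Shift to the Maidenhead origin (180°W, 90°S): lon 190.7323, lat 145.0189.
Field: 190.7323/20 → 9 → J, 145.0189/10 → 14 → O; chars JO.
Square: 10.7323/2 → 5, 5.0189/1 → 5; chars 55.
Subsquare: 0.7323/0.0833333 → 8 → i, 0.0189/0.0416667 → 0 → a; chars ia.

JO55ia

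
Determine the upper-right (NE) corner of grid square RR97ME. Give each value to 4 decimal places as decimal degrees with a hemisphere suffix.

87.2083° N, 179.0833° E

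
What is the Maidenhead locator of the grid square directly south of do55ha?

Latitude subsquare a = 0; −1 → -1, wraps to 23 = x, carry into square.
Latitude square 5; −1 → 4.
The longitude characters are unchanged.

DO54hx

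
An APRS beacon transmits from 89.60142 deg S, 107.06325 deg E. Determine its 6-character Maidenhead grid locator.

OA30mj

Shift to the Maidenhead origin (180°W, 90°S): lon 287.0632, lat 0.3986.
Field: 287.0632/20 → 14 → O, 0.3986/10 → 0 → A; chars OA.
Square: 7.0632/2 → 3, 0.3986/1 → 0; chars 30.
Subsquare: 1.0632/0.0833333 → 12 → m, 0.3986/0.0416667 → 9 → j; chars mj.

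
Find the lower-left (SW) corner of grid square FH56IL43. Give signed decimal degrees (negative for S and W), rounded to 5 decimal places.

-13.52917, -69.30000

Field F=5, H=7: +5·20° lon, +7·10° lat → SW at lon -80°, lat -20°.
Square 5, 6: +5·2° lon, +6·1° lat → SW at lon -70°, lat -14°.
Subsquare i=8, l=11: +8·0.0833333° lon, +11·0.0416667° lat → SW at lon -69.3333°, lat -13.5417°.
Extended square 4, 3: +4·0.00833333° lon, +3·0.00416667° lat → SW at lon -69.3°, lat -13.5292°.
latitude -13.52917, longitude -69.30000.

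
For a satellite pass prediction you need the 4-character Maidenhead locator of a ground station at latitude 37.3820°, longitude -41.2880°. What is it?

Offset from 180°W / 90°S: lon 138.71°, lat 127.38°.
Field: 138.71/20 → 6 → G, 127.38/10 → 12 → M; chars GM.
Square: 18.71/2 → 9, 7.38/1 → 7; chars 97.

GM97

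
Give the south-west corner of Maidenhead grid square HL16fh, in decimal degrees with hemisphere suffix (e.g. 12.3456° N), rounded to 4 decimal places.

26.2917° N, 37.5833° W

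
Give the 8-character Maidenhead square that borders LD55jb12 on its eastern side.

LD55jb22

Longitude extended square 1; +1 → 2.
The latitude characters are unchanged.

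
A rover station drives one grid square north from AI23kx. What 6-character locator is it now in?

AI24ka

Latitude subsquare x = 23; +1 → 24, wraps to 0 = a, carry into square.
Latitude square 3; +1 → 4.
The longitude characters are unchanged.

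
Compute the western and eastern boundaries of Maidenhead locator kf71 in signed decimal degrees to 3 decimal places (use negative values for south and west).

Field K=10, F=5: +10·20° lon, +5·10° lat → SW at lon 20°, lat -40°.
Square 7, 1: +7·2° lon, +1·1° lat → SW at lon 34°, lat -39°.
Cell spans 2° lon × 1° lat.
west 34.000, east 36.000.

34.000, 36.000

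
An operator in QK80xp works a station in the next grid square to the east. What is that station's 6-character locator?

Longitude subsquare x = 23; +1 → 24, wraps to 0 = a, carry into square.
Longitude square 8; +1 → 9.
The latitude characters are unchanged.

QK90ap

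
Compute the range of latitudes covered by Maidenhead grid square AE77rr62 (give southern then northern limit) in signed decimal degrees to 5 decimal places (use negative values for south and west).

-42.28333, -42.27917

Field A=0, E=4: +0·20° lon, +4·10° lat → SW at lon -180°, lat -50°.
Square 7, 7: +7·2° lon, +7·1° lat → SW at lon -166°, lat -43°.
Subsquare r=17, r=17: +17·0.0833333° lon, +17·0.0416667° lat → SW at lon -164.583°, lat -42.2917°.
Extended square 6, 2: +6·0.00833333° lon, +2·0.00416667° lat → SW at lon -164.533°, lat -42.2833°.
Cell spans 0.00833333° lon × 0.00416667° lat.
south -42.28333, north -42.27917.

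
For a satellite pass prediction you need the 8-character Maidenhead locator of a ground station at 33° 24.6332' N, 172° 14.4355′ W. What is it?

AM33vj18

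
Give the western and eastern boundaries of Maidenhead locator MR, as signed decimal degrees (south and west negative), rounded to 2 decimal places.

60.00, 80.00

Field M=12, R=17: +12·20° lon, +17·10° lat → SW at lon 60°, lat 80°.
Cell spans 20° lon × 10° lat.
west 60.00, east 80.00.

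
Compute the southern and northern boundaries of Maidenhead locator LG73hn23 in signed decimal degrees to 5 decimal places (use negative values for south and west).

Field L=11, G=6: +11·20° lon, +6·10° lat → SW at lon 40°, lat -30°.
Square 7, 3: +7·2° lon, +3·1° lat → SW at lon 54°, lat -27°.
Subsquare h=7, n=13: +7·0.0833333° lon, +13·0.0416667° lat → SW at lon 54.5833°, lat -26.4583°.
Extended square 2, 3: +2·0.00833333° lon, +3·0.00416667° lat → SW at lon 54.6°, lat -26.4458°.
Cell spans 0.00833333° lon × 0.00416667° lat.
south -26.44583, north -26.44167.

-26.44583, -26.44167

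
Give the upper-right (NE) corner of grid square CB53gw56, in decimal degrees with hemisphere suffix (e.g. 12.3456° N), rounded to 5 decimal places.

76.05417° S, 129.45000° W

Field C=2, B=1: +2·20° lon, +1·10° lat → SW at lon -140°, lat -80°.
Square 5, 3: +5·2° lon, +3·1° lat → SW at lon -130°, lat -77°.
Subsquare g=6, w=22: +6·0.0833333° lon, +22·0.0416667° lat → SW at lon -129.5°, lat -76.0833°.
Extended square 5, 6: +5·0.00833333° lon, +6·0.00416667° lat → SW at lon -129.458°, lat -76.0583°.
Cell spans 0.00833333° lon × 0.00416667° lat. NE corner is SW corner plus one full cell.
latitude 76.05417° S, longitude 129.45000° W.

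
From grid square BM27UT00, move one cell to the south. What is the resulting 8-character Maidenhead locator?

BM27us09

Latitude extended square 0; −1 → -1, wraps to 9, carry into subsquare.
Latitude subsquare t = 19; −1 → 18 = s.
The longitude characters are unchanged.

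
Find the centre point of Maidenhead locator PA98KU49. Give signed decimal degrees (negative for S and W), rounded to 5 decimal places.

-81.12708, 138.87083

Field P=15, A=0: +15·20° lon, +0·10° lat → SW at lon 120°, lat -90°.
Square 9, 8: +9·2° lon, +8·1° lat → SW at lon 138°, lat -82°.
Subsquare k=10, u=20: +10·0.0833333° lon, +20·0.0416667° lat → SW at lon 138.833°, lat -81.1667°.
Extended square 4, 9: +4·0.00833333° lon, +9·0.00416667° lat → SW at lon 138.867°, lat -81.1292°.
Cell spans 0.00833333° lon × 0.00416667° lat. Centre is SW corner plus half of each.
latitude -81.12708, longitude 138.87083.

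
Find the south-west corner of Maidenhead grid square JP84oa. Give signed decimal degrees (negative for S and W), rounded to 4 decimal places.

64.0000, 17.1667

Field J=9, P=15: +9·20° lon, +15·10° lat → SW at lon 0°, lat 60°.
Square 8, 4: +8·2° lon, +4·1° lat → SW at lon 16°, lat 64°.
Subsquare o=14, a=0: +14·0.0833333° lon, +0·0.0416667° lat → SW at lon 17.1667°, lat 64°.
latitude 64.0000, longitude 17.1667.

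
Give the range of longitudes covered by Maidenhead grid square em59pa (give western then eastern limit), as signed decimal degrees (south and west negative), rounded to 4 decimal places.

Field E=4, M=12: +4·20° lon, +12·10° lat → SW at lon -100°, lat 30°.
Square 5, 9: +5·2° lon, +9·1° lat → SW at lon -90°, lat 39°.
Subsquare p=15, a=0: +15·0.0833333° lon, +0·0.0416667° lat → SW at lon -88.75°, lat 39°.
Cell spans 0.0833333° lon × 0.0416667° lat.
west -88.7500, east -88.6667.

-88.7500, -88.6667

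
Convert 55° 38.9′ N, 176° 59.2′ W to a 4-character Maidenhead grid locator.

Add 180° to longitude and 90° to latitude: 3.01, 145.65.
Field: lon ⌊3.01/20⌋ = 0 → A; lat ⌊145.65/10⌋ = 14 → O.
Square: lon ⌊3.01/2⌋ = 1; lat ⌊5.65/1⌋ = 5.

AO15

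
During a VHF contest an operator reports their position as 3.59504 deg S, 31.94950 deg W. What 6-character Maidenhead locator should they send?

HI46aj

Offset from 180°W / 90°S: lon 148.0505°, lat 86.4050°.
Field: 148.0505/20 → 7 → H, 86.4050/10 → 8 → I; chars HI.
Square: 8.0505/2 → 4, 6.4050/1 → 6; chars 46.
Subsquare: 0.0505/0.0833333 → 0 → a, 0.4050/0.0416667 → 9 → j; chars aj.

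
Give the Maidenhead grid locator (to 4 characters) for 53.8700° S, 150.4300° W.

Add 180° to longitude and 90° to latitude: 29.57, 36.13.
Field: lon ⌊29.57/20⌋ = 1 → B; lat ⌊36.13/10⌋ = 3 → D.
Square: lon ⌊9.57/2⌋ = 4; lat ⌊6.13/1⌋ = 6.

BD46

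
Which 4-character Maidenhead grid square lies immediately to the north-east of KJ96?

LJ07

Longitude square 9; +1 → 10, wraps to 0, carry into field.
Longitude field K = 10; +1 → 11 = L.
Latitude square 6; +1 → 7.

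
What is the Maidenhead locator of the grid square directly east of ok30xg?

OK40ag

Longitude subsquare x = 23; +1 → 24, wraps to 0 = a, carry into square.
Longitude square 3; +1 → 4.
The latitude characters are unchanged.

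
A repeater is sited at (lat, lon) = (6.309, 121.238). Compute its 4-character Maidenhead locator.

Offset from 180°W / 90°S: lon 301.24°, lat 96.31°.
Field: lon ⌊301.24/20⌋ = 15 → P; lat ⌊96.31/10⌋ = 9 → J.
Square: lon ⌊1.24/2⌋ = 0; lat ⌊6.31/1⌋ = 6.

PJ06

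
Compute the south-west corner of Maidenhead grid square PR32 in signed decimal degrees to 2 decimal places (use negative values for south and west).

82.00, 126.00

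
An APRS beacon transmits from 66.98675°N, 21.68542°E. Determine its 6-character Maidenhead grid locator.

KP06ux

Add 180° to longitude and 90° to latitude: 201.6854, 156.9868.
Field: 201.6854/20 → 10 → K, 156.9868/10 → 15 → P; chars KP.
Square: 1.6854/2 → 0, 6.9868/1 → 6; chars 06.
Subsquare: 1.6854/0.0833333 → 20 → u, 0.9868/0.0416667 → 23 → x; chars ux.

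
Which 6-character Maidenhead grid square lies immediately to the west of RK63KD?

Longitude subsquare k = 10; −1 → 9 = j.
The latitude characters are unchanged.

RK63jd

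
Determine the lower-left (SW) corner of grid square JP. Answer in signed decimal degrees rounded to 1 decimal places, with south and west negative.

60.0, 0.0

Field J=9, P=15: +9·20° lon, +15·10° lat → SW at lon 0°, lat 60°.
latitude 60.0, longitude 0.0.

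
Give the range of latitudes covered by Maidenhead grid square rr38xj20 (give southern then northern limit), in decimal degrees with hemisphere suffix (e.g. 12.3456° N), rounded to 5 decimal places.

Field R=17, R=17: +17·20° lon, +17·10° lat → SW at lon 160°, lat 80°.
Square 3, 8: +3·2° lon, +8·1° lat → SW at lon 166°, lat 88°.
Subsquare x=23, j=9: +23·0.0833333° lon, +9·0.0416667° lat → SW at lon 167.917°, lat 88.375°.
Extended square 2, 0: +2·0.00833333° lon, +0·0.00416667° lat → SW at lon 167.933°, lat 88.375°.
Cell spans 0.00833333° lon × 0.00416667° lat.
south 88.37500° N, north 88.37917° N.

88.37500° N, 88.37917° N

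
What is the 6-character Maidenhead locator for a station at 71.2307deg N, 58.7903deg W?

Shift to the Maidenhead origin (180°W, 90°S): lon 121.2097, lat 161.2307.
Field (20°×10°, letters A–R): 121.2097/20 → 6 → G, 161.2307/10 → 16 → Q; chars GQ.
Square (2°×1°, digits 0–9): 1.2097/2 → 0, 1.2307/1 → 1; chars 01.
Subsquare (5′×2.5′, letters a–x): 1.2097/0.0833333 → 14 → o, 0.2307/0.0416667 → 5 → f; chars of.

GQ01of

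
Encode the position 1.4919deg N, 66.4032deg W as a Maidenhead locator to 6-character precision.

FJ61tl

Offset from 180°W / 90°S: lon 113.5968°, lat 91.4919°.
Field: 113.5968/20 → 5 → F, 91.4919/10 → 9 → J; chars FJ.
Square: 13.5968/2 → 6, 1.4919/1 → 1; chars 61.
Subsquare: 1.5968/0.0833333 → 19 → t, 0.4919/0.0416667 → 11 → l; chars tl.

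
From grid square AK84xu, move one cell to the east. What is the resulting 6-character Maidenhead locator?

AK94au

Longitude subsquare x = 23; +1 → 24, wraps to 0 = a, carry into square.
Longitude square 8; +1 → 9.
The latitude characters are unchanged.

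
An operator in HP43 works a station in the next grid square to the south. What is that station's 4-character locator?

HP42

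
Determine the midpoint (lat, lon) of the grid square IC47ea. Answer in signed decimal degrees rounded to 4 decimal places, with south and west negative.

-62.9792, -11.6250

Field I=8, C=2: +8·20° lon, +2·10° lat → SW at lon -20°, lat -70°.
Square 4, 7: +4·2° lon, +7·1° lat → SW at lon -12°, lat -63°.
Subsquare e=4, a=0: +4·0.0833333° lon, +0·0.0416667° lat → SW at lon -11.6667°, lat -63°.
Cell spans 0.0833333° lon × 0.0416667° lat. Centre is SW corner plus half of each.
latitude -62.9792, longitude -11.6250.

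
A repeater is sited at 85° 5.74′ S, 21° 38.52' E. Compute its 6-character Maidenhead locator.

KA04tv

Offset from 180°W / 90°S: lon 201.6420°, lat 4.9043°.
Field: lon ⌊201.6420/20⌋ = 10 → K; lat ⌊4.9043/10⌋ = 0 → A.
Square: lon ⌊1.6420/2⌋ = 0; lat ⌊4.9043/1⌋ = 4.
Subsquare: lon ⌊1.6420/0.0833333⌋ = 19 → t; lat ⌊0.9043/0.0416667⌋ = 21 → v.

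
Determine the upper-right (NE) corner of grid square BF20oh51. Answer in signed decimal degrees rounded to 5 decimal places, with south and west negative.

-39.70000, -154.78333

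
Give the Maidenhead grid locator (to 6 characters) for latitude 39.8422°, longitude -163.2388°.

AM89ju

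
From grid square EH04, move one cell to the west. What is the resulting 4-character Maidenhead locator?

Longitude square 0; −1 → -1, wraps to 9, carry into field.
Longitude field E = 4; −1 → 3 = D.
The latitude characters are unchanged.

DH94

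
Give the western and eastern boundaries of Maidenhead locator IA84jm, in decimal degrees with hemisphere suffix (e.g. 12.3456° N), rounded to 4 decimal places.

3.2500° W, 3.1667° W

Field I=8, A=0: +8·20° lon, +0·10° lat → SW at lon -20°, lat -90°.
Square 8, 4: +8·2° lon, +4·1° lat → SW at lon -4°, lat -86°.
Subsquare j=9, m=12: +9·0.0833333° lon, +12·0.0416667° lat → SW at lon -3.25°, lat -85.5°.
Cell spans 0.0833333° lon × 0.0416667° lat.
west 3.2500° W, east 3.1667° W.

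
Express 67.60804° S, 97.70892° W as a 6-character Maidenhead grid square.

EC12dj

Offset from 180°W / 90°S: lon 82.2911°, lat 22.3920°.
Field: lon ⌊82.2911/20⌋ = 4 → E; lat ⌊22.3920/10⌋ = 2 → C.
Square: lon ⌊2.2911/2⌋ = 1; lat ⌊2.3920/1⌋ = 2.
Subsquare: lon ⌊0.2911/0.0833333⌋ = 3 → d; lat ⌊0.3920/0.0416667⌋ = 9 → j.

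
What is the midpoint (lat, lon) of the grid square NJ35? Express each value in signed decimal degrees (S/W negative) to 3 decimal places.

5.500, 87.000

Field N=13, J=9: +13·20° lon, +9·10° lat → SW at lon 80°, lat 0°.
Square 3, 5: +3·2° lon, +5·1° lat → SW at lon 86°, lat 5°.
Cell spans 2° lon × 1° lat. Centre is SW corner plus half of each.
latitude 5.500, longitude 87.000.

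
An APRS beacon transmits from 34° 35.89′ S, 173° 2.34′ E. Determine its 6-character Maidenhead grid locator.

RF65mj

Offset from 180°W / 90°S: lon 353.0390°, lat 55.4018°.
Field: lon ⌊353.0390/20⌋ = 17 → R; lat ⌊55.4018/10⌋ = 5 → F.
Square: lon ⌊13.0390/2⌋ = 6; lat ⌊5.4018/1⌋ = 5.
Subsquare: lon ⌊1.0390/0.0833333⌋ = 12 → m; lat ⌊0.4018/0.0416667⌋ = 9 → j.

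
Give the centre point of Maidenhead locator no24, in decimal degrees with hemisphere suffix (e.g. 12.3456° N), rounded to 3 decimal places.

Field N=13, O=14: +13·20° lon, +14·10° lat → SW at lon 80°, lat 50°.
Square 2, 4: +2·2° lon, +4·1° lat → SW at lon 84°, lat 54°.
Cell spans 2° lon × 1° lat. Centre is SW corner plus half of each.
latitude 54.500° N, longitude 85.000° E.

54.500° N, 85.000° E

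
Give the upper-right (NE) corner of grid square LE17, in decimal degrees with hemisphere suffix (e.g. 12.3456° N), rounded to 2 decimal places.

42.00° S, 44.00° E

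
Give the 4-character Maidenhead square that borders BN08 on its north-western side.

AN99

Longitude square 0; −1 → -1, wraps to 9, carry into field.
Longitude field B = 1; −1 → 0 = A.
Latitude square 8; +1 → 9.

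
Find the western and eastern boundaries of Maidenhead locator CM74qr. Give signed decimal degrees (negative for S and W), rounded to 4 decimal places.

-124.6667, -124.5833

Field C=2, M=12: +2·20° lon, +12·10° lat → SW at lon -140°, lat 30°.
Square 7, 4: +7·2° lon, +4·1° lat → SW at lon -126°, lat 34°.
Subsquare q=16, r=17: +16·0.0833333° lon, +17·0.0416667° lat → SW at lon -124.667°, lat 34.7083°.
Cell spans 0.0833333° lon × 0.0416667° lat.
west -124.6667, east -124.5833.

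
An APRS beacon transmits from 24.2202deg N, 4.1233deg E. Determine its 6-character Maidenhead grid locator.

JL24bf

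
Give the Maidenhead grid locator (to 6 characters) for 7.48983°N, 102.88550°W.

Offset from 180°W / 90°S: lon 77.1145°, lat 97.4898°.
Field: lon ⌊77.1145/20⌋ = 3 → D; lat ⌊97.4898/10⌋ = 9 → J.
Square: lon ⌊17.1145/2⌋ = 8; lat ⌊7.4898/1⌋ = 7.
Subsquare: lon ⌊1.1145/0.0833333⌋ = 13 → n; lat ⌊0.4898/0.0416667⌋ = 11 → l.

DJ87nl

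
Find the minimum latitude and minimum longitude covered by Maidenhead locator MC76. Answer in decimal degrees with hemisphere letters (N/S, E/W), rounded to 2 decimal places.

Field M=12, C=2: +12·20° lon, +2·10° lat → SW at lon 60°, lat -70°.
Square 7, 6: +7·2° lon, +6·1° lat → SW at lon 74°, lat -64°.
latitude 64.00° S, longitude 74.00° E.

64.00° S, 74.00° E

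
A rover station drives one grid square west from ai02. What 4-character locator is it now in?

Longitude square 0; −1 → -1, wraps to 9, carry into field.
Longitude field A = 0; −1 → -1, wraps to 17 = R, wrapping around the antimeridian.
The latitude characters are unchanged.

RI92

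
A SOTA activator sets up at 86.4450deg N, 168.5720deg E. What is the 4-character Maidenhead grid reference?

RR46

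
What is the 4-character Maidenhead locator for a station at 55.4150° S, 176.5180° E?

RD84

Offset from 180°W / 90°S: lon 356.52°, lat 34.59°.
Field: 356.52/20 → 17 → R, 34.59/10 → 3 → D; chars RD.
Square: 16.52/2 → 8, 4.59/1 → 4; chars 84.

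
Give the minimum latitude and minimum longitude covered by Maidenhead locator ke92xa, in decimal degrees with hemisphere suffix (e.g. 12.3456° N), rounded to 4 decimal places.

48.0000° S, 39.9167° E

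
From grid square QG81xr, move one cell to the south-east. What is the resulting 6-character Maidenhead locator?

Longitude subsquare x = 23; +1 → 24, wraps to 0 = a, carry into square.
Longitude square 8; +1 → 9.
Latitude subsquare r = 17; −1 → 16 = q.

QG91aq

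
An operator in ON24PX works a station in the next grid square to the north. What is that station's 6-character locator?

Latitude subsquare x = 23; +1 → 24, wraps to 0 = a, carry into square.
Latitude square 4; +1 → 5.
The longitude characters are unchanged.

ON25pa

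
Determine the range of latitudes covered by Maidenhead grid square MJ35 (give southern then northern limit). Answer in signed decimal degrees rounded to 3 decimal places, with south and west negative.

5.000, 6.000

Field M=12, J=9: +12·20° lon, +9·10° lat → SW at lon 60°, lat 0°.
Square 3, 5: +3·2° lon, +5·1° lat → SW at lon 66°, lat 5°.
Cell spans 2° lon × 1° lat.
south 5.000, north 6.000.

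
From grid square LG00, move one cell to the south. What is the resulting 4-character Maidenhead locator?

Latitude square 0; −1 → -1, wraps to 9, carry into field.
Latitude field G = 6; −1 → 5 = F.
The longitude characters are unchanged.

LF09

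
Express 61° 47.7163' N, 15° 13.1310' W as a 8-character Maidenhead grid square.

IP21jt30

Offset from 180°W / 90°S: lon 164.78115°, lat 151.79527°.
Field: lon ⌊164.78115/20⌋ = 8 → I; lat ⌊151.79527/10⌋ = 15 → P.
Square: lon ⌊4.78115/2⌋ = 2; lat ⌊1.79527/1⌋ = 1.
Subsquare: lon ⌊0.78115/0.0833333⌋ = 9 → j; lat ⌊0.79527/0.0416667⌋ = 19 → t.
Extended square: lon ⌊0.03115/0.00833333⌋ = 3; lat ⌊0.00361/0.00416667⌋ = 0.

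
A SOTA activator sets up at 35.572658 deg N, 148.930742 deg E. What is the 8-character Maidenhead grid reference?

QM45ln17

Shift to the Maidenhead origin (180°W, 90°S): lon 328.93074, lat 125.57266.
Field: lon ⌊328.93074/20⌋ = 16 → Q; lat ⌊125.57266/10⌋ = 12 → M.
Square: lon ⌊8.93074/2⌋ = 4; lat ⌊5.57266/1⌋ = 5.
Subsquare: lon ⌊0.93074/0.0833333⌋ = 11 → l; lat ⌊0.57266/0.0416667⌋ = 13 → n.
Extended square: lon ⌊0.01408/0.00833333⌋ = 1; lat ⌊0.03099/0.00416667⌋ = 7.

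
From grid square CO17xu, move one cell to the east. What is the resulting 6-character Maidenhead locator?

CO27au

Longitude subsquare x = 23; +1 → 24, wraps to 0 = a, carry into square.
Longitude square 1; +1 → 2.
The latitude characters are unchanged.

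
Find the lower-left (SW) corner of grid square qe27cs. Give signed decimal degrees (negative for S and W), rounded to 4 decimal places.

Field Q=16, E=4: +16·20° lon, +4·10° lat → SW at lon 140°, lat -50°.
Square 2, 7: +2·2° lon, +7·1° lat → SW at lon 144°, lat -43°.
Subsquare c=2, s=18: +2·0.0833333° lon, +18·0.0416667° lat → SW at lon 144.167°, lat -42.25°.
latitude -42.2500, longitude 144.1667.

-42.2500, 144.1667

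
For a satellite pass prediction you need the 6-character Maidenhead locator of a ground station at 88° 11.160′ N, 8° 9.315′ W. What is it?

Offset from 180°W / 90°S: lon 171.8448°, lat 178.1860°.
Field (20°×10°, letters A–R): 171.8448/20 → 8 → I, 178.1860/10 → 17 → R; chars IR.
Square (2°×1°, digits 0–9): 11.8448/2 → 5, 8.1860/1 → 8; chars 58.
Subsquare (5′×2.5′, letters a–x): 1.8448/0.0833333 → 22 → w, 0.1860/0.0416667 → 4 → e; chars we.

IR58we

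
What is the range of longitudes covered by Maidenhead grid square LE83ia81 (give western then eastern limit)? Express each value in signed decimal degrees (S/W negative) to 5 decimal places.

56.73333, 56.74167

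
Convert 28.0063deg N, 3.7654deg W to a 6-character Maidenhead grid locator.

Shift to the Maidenhead origin (180°W, 90°S): lon 176.2346, lat 118.0063.
Field (20°×10°, letters A–R): lon ⌊176.2346/20⌋ = 8 → I; lat ⌊118.0063/10⌋ = 11 → L.
Square (2°×1°, digits 0–9): lon ⌊16.2346/2⌋ = 8; lat ⌊8.0063/1⌋ = 8.
Subsquare (5′×2.5′, letters a–x): lon ⌊0.2346/0.0833333⌋ = 2 → c; lat ⌊0.0063/0.0416667⌋ = 0 → a.

IL88ca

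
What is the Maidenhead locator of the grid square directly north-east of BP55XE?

BP65af

Longitude subsquare x = 23; +1 → 24, wraps to 0 = a, carry into square.
Longitude square 5; +1 → 6.
Latitude subsquare e = 4; +1 → 5 = f.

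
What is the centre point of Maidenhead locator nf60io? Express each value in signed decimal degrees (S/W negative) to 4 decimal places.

-39.3958, 92.7083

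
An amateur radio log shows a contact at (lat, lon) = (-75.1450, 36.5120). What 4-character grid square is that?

KB84

Add 180° to longitude and 90° to latitude: 216.51, 14.86.
Field (20°×10°, letters A–R): 216.51/20 → 10 → K, 14.86/10 → 1 → B; chars KB.
Square (2°×1°, digits 0–9): 16.51/2 → 8, 4.86/1 → 4; chars 84.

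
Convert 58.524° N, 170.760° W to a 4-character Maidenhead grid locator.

AO48

Add 180° to longitude and 90° to latitude: 9.24, 148.52.
Field: 9.24/20 → 0 → A, 148.52/10 → 14 → O; chars AO.
Square: 9.24/2 → 4, 8.52/1 → 8; chars 48.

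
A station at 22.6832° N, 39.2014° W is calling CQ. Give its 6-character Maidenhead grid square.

Offset from 180°W / 90°S: lon 140.7986°, lat 112.6832°.
Field: lon ⌊140.7986/20⌋ = 7 → H; lat ⌊112.6832/10⌋ = 11 → L.
Square: lon ⌊0.7986/2⌋ = 0; lat ⌊2.6832/1⌋ = 2.
Subsquare: lon ⌊0.7986/0.0833333⌋ = 9 → j; lat ⌊0.6832/0.0416667⌋ = 16 → q.

HL02jq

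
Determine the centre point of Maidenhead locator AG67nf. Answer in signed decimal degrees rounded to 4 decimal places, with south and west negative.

-22.7708, -166.8750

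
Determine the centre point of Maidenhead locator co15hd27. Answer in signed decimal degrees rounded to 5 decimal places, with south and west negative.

55.15625, -137.39583

Field C=2, O=14: +2·20° lon, +14·10° lat → SW at lon -140°, lat 50°.
Square 1, 5: +1·2° lon, +5·1° lat → SW at lon -138°, lat 55°.
Subsquare h=7, d=3: +7·0.0833333° lon, +3·0.0416667° lat → SW at lon -137.417°, lat 55.125°.
Extended square 2, 7: +2·0.00833333° lon, +7·0.00416667° lat → SW at lon -137.4°, lat 55.1542°.
Cell spans 0.00833333° lon × 0.00416667° lat. Centre is SW corner plus half of each.
latitude 55.15625, longitude -137.39583.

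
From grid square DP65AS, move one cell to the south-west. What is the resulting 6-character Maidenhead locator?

DP55xr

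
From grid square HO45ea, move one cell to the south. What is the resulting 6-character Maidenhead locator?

Latitude subsquare a = 0; −1 → -1, wraps to 23 = x, carry into square.
Latitude square 5; −1 → 4.
The longitude characters are unchanged.

HO44ex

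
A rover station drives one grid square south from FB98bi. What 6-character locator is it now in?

FB98bh

Latitude subsquare i = 8; −1 → 7 = h.
The longitude characters are unchanged.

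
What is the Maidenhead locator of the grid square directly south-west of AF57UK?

AF57tj

Longitude subsquare u = 20; −1 → 19 = t.
Latitude subsquare k = 10; −1 → 9 = j.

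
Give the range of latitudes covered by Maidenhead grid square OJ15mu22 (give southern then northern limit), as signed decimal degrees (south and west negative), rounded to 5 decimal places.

5.84167, 5.84583

Field O=14, J=9: +14·20° lon, +9·10° lat → SW at lon 100°, lat 0°.
Square 1, 5: +1·2° lon, +5·1° lat → SW at lon 102°, lat 5°.
Subsquare m=12, u=20: +12·0.0833333° lon, +20·0.0416667° lat → SW at lon 103°, lat 5.83333°.
Extended square 2, 2: +2·0.00833333° lon, +2·0.00416667° lat → SW at lon 103.017°, lat 5.84167°.
Cell spans 0.00833333° lon × 0.00416667° lat.
south 5.84167, north 5.84583.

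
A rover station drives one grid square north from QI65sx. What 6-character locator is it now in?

QI66sa

Latitude subsquare x = 23; +1 → 24, wraps to 0 = a, carry into square.
Latitude square 5; +1 → 6.
The longitude characters are unchanged.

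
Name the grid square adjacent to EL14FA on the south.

Latitude subsquare a = 0; −1 → -1, wraps to 23 = x, carry into square.
Latitude square 4; −1 → 3.
The longitude characters are unchanged.

EL13fx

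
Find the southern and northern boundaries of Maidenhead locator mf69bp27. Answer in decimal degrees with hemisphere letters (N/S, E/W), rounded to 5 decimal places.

Field M=12, F=5: +12·20° lon, +5·10° lat → SW at lon 60°, lat -40°.
Square 6, 9: +6·2° lon, +9·1° lat → SW at lon 72°, lat -31°.
Subsquare b=1, p=15: +1·0.0833333° lon, +15·0.0416667° lat → SW at lon 72.0833°, lat -30.375°.
Extended square 2, 7: +2·0.00833333° lon, +7·0.00416667° lat → SW at lon 72.1°, lat -30.3458°.
Cell spans 0.00833333° lon × 0.00416667° lat.
south 30.34583° S, north 30.34167° S.

30.34583° S, 30.34167° S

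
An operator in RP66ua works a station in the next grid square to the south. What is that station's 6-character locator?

RP65ux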